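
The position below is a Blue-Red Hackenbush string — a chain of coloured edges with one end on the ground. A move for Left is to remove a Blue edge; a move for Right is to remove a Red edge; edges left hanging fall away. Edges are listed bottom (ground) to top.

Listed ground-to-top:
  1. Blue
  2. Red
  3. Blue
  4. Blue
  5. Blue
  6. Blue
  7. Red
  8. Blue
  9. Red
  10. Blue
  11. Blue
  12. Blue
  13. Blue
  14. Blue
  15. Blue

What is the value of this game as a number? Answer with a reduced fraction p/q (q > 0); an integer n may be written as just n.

15743/16384

Prefix values for Blue Red Blue Blue Blue Blue Red Blue Red Blue Blue Blue Blue Blue Blue via {L|R} + simplicity:
G_1 [B]  L=[0]  R=[none]  => 1
G_2 [BR]  L=[0]  R=[1]  => 1/2
G_3 [BRB]  L=[0; 1/2]  R=[1]  => 3/4
G_4 [BRBB]  L=[0; 1/2; 3/4]  R=[1]  => 7/8
G_5 [BRBBB]  L=[0; 1/2; 3/4; 7/8]  R=[1]  => 15/16
G_6 [BRBBBB]  L=[0; 1/2; 3/4; 7/8; 15/16]  R=[1]  => 31/32
G_7 [BRBBBBR]  L=[0; 1/2; 3/4; 7/8; 15/16]  R=[31/32; 1]  => 61/64
G_8 [BRBBBBRB]  L=[0; 1/2; 3/4; 7/8; 15/16; 61/64]  R=[31/32; 1]  => 123/128
G_9 [BRBBBBRBR]  L=[0; 1/2; 3/4; 7/8; 15/16; 61/64]  R=[123/128; 31/32; 1]  => 245/256
G_10 [BRBBBBRBRB]  L=[0; 1/2; 3/4; 7/8; 15/16; 61/64; 245/256]  R=[123/128; 31/32; 1]  => 491/512
G_11 [BRBBBBRBRBB]  L=[0; 1/2; 3/4; 7/8; 15/16; 61/64; 245/256; 491/512]  R=[123/128; 31/32; 1]  => 983/1024
G_12 [BRBBBBRBRBBB]  L=[0; 1/2; 3/4; 7/8; 15/16; 61/64; 245/256; 491/512; 983/1024]  R=[123/128; 31/32; 1]  => 1967/2048
G_13 [BRBBBBRBRBBBB]  L=[0; 1/2; 3/4; 7/8; 15/16; 61/64; 245/256; 491/512; 983/1024; 1967/2048]  R=[123/128; 31/32; 1]  => 3935/4096
G_14 [BRBBBBRBRBBBBB]  L=[0; 1/2; 3/4; 7/8; 15/16; 61/64; 245/256; 491/512; 983/1024; 1967/2048; 3935/4096]  R=[123/128; 31/32; 1]  => 7871/8192
G_15 [BRBBBBRBRBBBBBB]  L=[0; 1/2; 3/4; 7/8; 15/16; 61/64; 245/256; 491/512; 983/1024; 1967/2048; 3935/4096; 7871/8192]  R=[123/128; 31/32; 1]  => 15743/16384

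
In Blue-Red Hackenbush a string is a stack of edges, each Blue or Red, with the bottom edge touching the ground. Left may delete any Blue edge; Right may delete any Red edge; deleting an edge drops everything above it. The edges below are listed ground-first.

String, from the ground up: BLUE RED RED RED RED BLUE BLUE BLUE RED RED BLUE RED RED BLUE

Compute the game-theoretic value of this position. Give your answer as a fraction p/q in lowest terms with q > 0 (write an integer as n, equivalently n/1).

Build val(s[:k]) for k = 1..14, string s = BLUE RED RED RED RED BLUE BLUE BLUE RED RED BLUE RED RED BLUE.
val_1 [B]  L=[0]  R=[(no moves)]  -> 1
val_2 [BR]  L=[0]  R=[1]  -> 1/2
val_3 [BRR]  L=[0]  R=[1/2; 1]  -> 1/4
val_4 [BRRR]  L=[0]  R=[1/4; 1/2; 1]  -> 1/8
val_5 [BRRRR]  L=[0]  R=[1/8; 1/4; 1/2; 1]  -> 1/16
val_6 [BRRRRB]  L=[0; 1/16]  R=[1/8; 1/4; 1/2; 1]  -> 3/32
val_7 [BRRRRBB]  L=[0; 1/16; 3/32]  R=[1/8; 1/4; 1/2; 1]  -> 7/64
val_8 [BRRRRBBB]  L=[0; 1/16; 3/32; 7/64]  R=[1/8; 1/4; 1/2; 1]  -> 15/128
val_9 [BRRRRBBBR]  L=[0; 1/16; 3/32; 7/64]  R=[15/128; 1/8; 1/4; 1/2; 1]  -> 29/256
val_10 [BRRRRBBBRR]  L=[0; 1/16; 3/32; 7/64]  R=[29/256; 15/128; 1/8; 1/4; 1/2; 1]  -> 57/512
val_11 [BRRRRBBBRRB]  L=[0; 1/16; 3/32; 7/64; 57/512]  R=[29/256; 15/128; 1/8; 1/4; 1/2; 1]  -> 115/1024
val_12 [BRRRRBBBRRBR]  L=[0; 1/16; 3/32; 7/64; 57/512]  R=[115/1024; 29/256; 15/128; 1/8; 1/4; 1/2; 1]  -> 229/2048
val_13 [BRRRRBBBRRBRR]  L=[0; 1/16; 3/32; 7/64; 57/512]  R=[229/2048; 115/1024; 29/256; 15/128; 1/8; 1/4; 1/2; 1]  -> 457/4096
val_14 [BRRRRBBBRRBRRB]  L=[0; 1/16; 3/32; 7/64; 57/512; 457/4096]  R=[229/2048; 115/1024; 29/256; 15/128; 1/8; 1/4; 1/2; 1]  -> 915/8192

915/8192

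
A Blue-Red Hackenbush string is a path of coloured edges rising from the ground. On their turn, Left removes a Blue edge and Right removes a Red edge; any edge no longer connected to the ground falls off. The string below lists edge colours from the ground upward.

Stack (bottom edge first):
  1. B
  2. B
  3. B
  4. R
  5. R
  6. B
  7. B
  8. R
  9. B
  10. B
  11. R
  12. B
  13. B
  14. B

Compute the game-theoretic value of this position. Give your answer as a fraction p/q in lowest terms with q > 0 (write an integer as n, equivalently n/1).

1 of 14 · B · max L 0 · min R +∞ => 1
2 of 14 · BB · max L 1 · min R +∞ => 2
3 of 14 · BBB · max L 2 · min R +∞ => 3
4 of 14 · BBBR · max L 2 · min R 3 => 5/2
5 of 14 · BBBRR · max L 2 · min R 5/2 => 9/4
6 of 14 · BBBRRB · max L 9/4 · min R 5/2 => 19/8
7 of 14 · BBBRRBB · max L 19/8 · min R 5/2 => 39/16
8 of 14 · BBBRRBBR · max L 19/8 · min R 39/16 => 77/32
9 of 14 · BBBRRBBRB · max L 77/32 · min R 39/16 => 155/64
10 of 14 · BBBRRBBRBB · max L 155/64 · min R 39/16 => 311/128
11 of 14 · BBBRRBBRBBR · max L 155/64 · min R 311/128 => 621/256
12 of 14 · BBBRRBBRBBRB · max L 621/256 · min R 311/128 => 1243/512
13 of 14 · BBBRRBBRBBRBB · max L 1243/512 · min R 311/128 => 2487/1024
14 of 14 · BBBRRBBRBBRBBB · max L 2487/1024 · min R 311/128 => 4975/2048

4975/2048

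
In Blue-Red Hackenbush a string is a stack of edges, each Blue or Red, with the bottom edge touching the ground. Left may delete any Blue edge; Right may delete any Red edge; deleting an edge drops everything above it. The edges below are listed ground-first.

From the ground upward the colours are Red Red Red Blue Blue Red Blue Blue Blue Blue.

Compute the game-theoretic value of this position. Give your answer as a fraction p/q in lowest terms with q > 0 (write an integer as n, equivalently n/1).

-289/128

Prefix values for Red Red Red Blue Blue Red Blue Blue Blue Blue via {L|R} + simplicity:
1 of 10 · R · max L −∞ · min R 0 so -1
2 of 10 · RR · max L −∞ · min R -1 so -2
3 of 10 · RRR · max L −∞ · min R -2 so -3
4 of 10 · RRRB · max L -3 · min R -2 so -5/2
5 of 10 · RRRBB · max L -5/2 · min R -2 so -9/4
6 of 10 · RRRBBR · max L -5/2 · min R -9/4 so -19/8
7 of 10 · RRRBBRB · max L -19/8 · min R -9/4 so -37/16
8 of 10 · RRRBBRBB · max L -37/16 · min R -9/4 so -73/32
9 of 10 · RRRBBRBBB · max L -73/32 · min R -9/4 so -145/64
10 of 10 · RRRBBRBBBB · max L -145/64 · min R -9/4 so -289/128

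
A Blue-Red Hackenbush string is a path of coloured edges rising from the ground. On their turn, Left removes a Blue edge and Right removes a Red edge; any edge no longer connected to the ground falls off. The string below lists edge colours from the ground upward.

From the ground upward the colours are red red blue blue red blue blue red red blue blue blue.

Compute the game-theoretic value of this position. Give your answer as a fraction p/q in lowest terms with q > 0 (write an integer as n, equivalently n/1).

1 of 12 · r · max L −∞ · min R 0 -> -1
2 of 12 · rr · max L −∞ · min R -1 -> -2
3 of 12 · rrb · max L -2 · min R -1 -> -3/2
4 of 12 · rrbb · max L -3/2 · min R -1 -> -5/4
5 of 12 · rrbbr · max L -3/2 · min R -5/4 -> -11/8
6 of 12 · rrbbrb · max L -11/8 · min R -5/4 -> -21/16
7 of 12 · rrbbrbb · max L -21/16 · min R -5/4 -> -41/32
8 of 12 · rrbbrbbr · max L -21/16 · min R -41/32 -> -83/64
9 of 12 · rrbbrbbrr · max L -21/16 · min R -83/64 -> -167/128
10 of 12 · rrbbrbbrrb · max L -167/128 · min R -83/64 -> -333/256
11 of 12 · rrbbrbbrrbb · max L -333/256 · min R -83/64 -> -665/512
12 of 12 · rrbbrbbrrbbb · max L -665/512 · min R -83/64 -> -1329/1024

-1329/1024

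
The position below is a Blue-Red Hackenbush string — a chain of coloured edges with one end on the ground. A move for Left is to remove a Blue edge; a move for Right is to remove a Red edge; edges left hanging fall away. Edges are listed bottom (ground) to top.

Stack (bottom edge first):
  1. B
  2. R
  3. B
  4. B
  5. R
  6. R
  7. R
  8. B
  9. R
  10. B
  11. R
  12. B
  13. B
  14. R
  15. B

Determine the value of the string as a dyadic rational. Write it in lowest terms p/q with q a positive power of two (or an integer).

12635/16384

Prefix values for B R B B R R R B R B R B B R B via {L|R} + simplicity:
v(B) = { 0 | · } — 1
v(BR) = { 0 | 1 } — 1/2
v(BRB) = { 0, 1/2 | 1 } — 3/4
v(BRBB) = { 0, 1/2, 3/4 | 1 } — 7/8
v(BRBBR) = { 0, 1/2, 3/4 | 7/8, 1 } — 13/16
v(BRBBRR) = { 0, 1/2, 3/4 | 13/16, 7/8, 1 } — 25/32
v(BRBBRRR) = { 0, 1/2, 3/4 | 25/32, 13/16, 7/8, 1 } — 49/64
v(BRBBRRRB) = { 0, 1/2, 3/4, 49/64 | 25/32, 13/16, 7/8, 1 } — 99/128
v(BRBBRRRBR) = { 0, 1/2, 3/4, 49/64 | 99/128, 25/32, 13/16, 7/8, 1 } — 197/256
v(BRBBRRRBRB) = { 0, 1/2, 3/4, 49/64, 197/256 | 99/128, 25/32, 13/16, 7/8, 1 } — 395/512
v(BRBBRRRBRBR) = { 0, 1/2, 3/4, 49/64, 197/256 | 395/512, 99/128, 25/32, 13/16, 7/8, 1 } — 789/1024
v(BRBBRRRBRBRB) = { 0, 1/2, 3/4, 49/64, 197/256, 789/1024 | 395/512, 99/128, 25/32, 13/16, 7/8, 1 } — 1579/2048
v(BRBBRRRBRBRBB) = { 0, 1/2, 3/4, 49/64, 197/256, 789/1024, 1579/2048 | 395/512, 99/128, 25/32, 13/16, 7/8, 1 } — 3159/4096
v(BRBBRRRBRBRBBR) = { 0, 1/2, 3/4, 49/64, 197/256, 789/1024, 1579/2048 | 3159/4096, 395/512, 99/128, 25/32, 13/16, 7/8, 1 } — 6317/8192
v(BRBBRRRBRBRBBRB) = { 0, 1/2, 3/4, 49/64, 197/256, 789/1024, 1579/2048, 6317/8192 | 3159/4096, 395/512, 99/128, 25/32, 13/16, 7/8, 1 } — 12635/16384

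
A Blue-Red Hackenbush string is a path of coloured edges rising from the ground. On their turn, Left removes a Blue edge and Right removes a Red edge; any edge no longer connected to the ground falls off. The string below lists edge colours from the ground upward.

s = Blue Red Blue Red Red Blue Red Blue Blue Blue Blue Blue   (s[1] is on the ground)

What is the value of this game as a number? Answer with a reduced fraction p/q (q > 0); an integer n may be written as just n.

1 of 12 · B · max L 0 · min R +∞ gives 1
2 of 12 · BR · max L 0 · min R 1 gives 1/2
3 of 12 · BRB · max L 1/2 · min R 1 gives 3/4
4 of 12 · BRBR · max L 1/2 · min R 3/4 gives 5/8
5 of 12 · BRBRR · max L 1/2 · min R 5/8 gives 9/16
6 of 12 · BRBRRB · max L 9/16 · min R 5/8 gives 19/32
7 of 12 · BRBRRBR · max L 9/16 · min R 19/32 gives 37/64
8 of 12 · BRBRRBRB · max L 37/64 · min R 19/32 gives 75/128
9 of 12 · BRBRRBRBB · max L 75/128 · min R 19/32 gives 151/256
10 of 12 · BRBRRBRBBB · max L 151/256 · min R 19/32 gives 303/512
11 of 12 · BRBRRBRBBBB · max L 303/512 · min R 19/32 gives 607/1024
12 of 12 · BRBRRBRBBBBB · max L 607/1024 · min R 19/32 gives 1215/2048

1215/2048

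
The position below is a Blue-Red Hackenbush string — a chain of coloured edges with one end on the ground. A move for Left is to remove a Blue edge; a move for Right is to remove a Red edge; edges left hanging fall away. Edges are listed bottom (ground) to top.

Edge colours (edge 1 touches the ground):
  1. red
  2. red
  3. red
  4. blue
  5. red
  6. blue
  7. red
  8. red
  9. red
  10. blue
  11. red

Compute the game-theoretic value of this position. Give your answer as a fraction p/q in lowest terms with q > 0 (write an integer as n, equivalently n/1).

1 of 11 · r · max L −∞ · min R 0 gives -1
2 of 11 · rr · max L −∞ · min R -1 gives -2
3 of 11 · rrr · max L −∞ · min R -2 gives -3
4 of 11 · rrrb · max L -3 · min R -2 gives -5/2
5 of 11 · rrrbr · max L -3 · min R -5/2 gives -11/4
6 of 11 · rrrbrb · max L -11/4 · min R -5/2 gives -21/8
7 of 11 · rrrbrbr · max L -11/4 · min R -21/8 gives -43/16
8 of 11 · rrrbrbrr · max L -11/4 · min R -43/16 gives -87/32
9 of 11 · rrrbrbrrr · max L -11/4 · min R -87/32 gives -175/64
10 of 11 · rrrbrbrrrb · max L -175/64 · min R -87/32 gives -349/128
11 of 11 · rrrbrbrrrbr · max L -175/64 · min R -349/128 gives -699/256

-699/256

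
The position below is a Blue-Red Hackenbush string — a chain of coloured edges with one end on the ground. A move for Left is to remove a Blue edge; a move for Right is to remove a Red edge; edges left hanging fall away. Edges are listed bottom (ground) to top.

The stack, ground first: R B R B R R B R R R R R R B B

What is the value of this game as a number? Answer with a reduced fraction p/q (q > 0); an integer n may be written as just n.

-11769/16384

val_1 [R]  L=[∅]  R=[0]  = -1
val_2 [RB]  L=[-1]  R=[0]  = -1/2
val_3 [RBR]  L=[-1]  R=[-1/2,0]  = -3/4
val_4 [RBRB]  L=[-1,-3/4]  R=[-1/2,0]  = -5/8
val_5 [RBRBR]  L=[-1,-3/4]  R=[-5/8,-1/2,0]  = -11/16
val_6 [RBRBRR]  L=[-1,-3/4]  R=[-11/16,-5/8,-1/2,0]  = -23/32
val_7 [RBRBRRB]  L=[-1,-3/4,-23/32]  R=[-11/16,-5/8,-1/2,0]  = -45/64
val_8 [RBRBRRBR]  L=[-1,-3/4,-23/32]  R=[-45/64,-11/16,-5/8,-1/2,0]  = -91/128
val_9 [RBRBRRBRR]  L=[-1,-3/4,-23/32]  R=[-91/128,-45/64,-11/16,-5/8,-1/2,0]  = -183/256
val_10 [RBRBRRBRRR]  L=[-1,-3/4,-23/32]  R=[-183/256,-91/128,-45/64,-11/16,-5/8,-1/2,0]  = -367/512
val_11 [RBRBRRBRRRR]  L=[-1,-3/4,-23/32]  R=[-367/512,-183/256,-91/128,-45/64,-11/16,-5/8,-1/2,0]  = -735/1024
val_12 [RBRBRRBRRRRR]  L=[-1,-3/4,-23/32]  R=[-735/1024,-367/512,-183/256,-91/128,-45/64,-11/16,-5/8,-1/2,0]  = -1471/2048
val_13 [RBRBRRBRRRRRR]  L=[-1,-3/4,-23/32]  R=[-1471/2048,-735/1024,-367/512,-183/256,-91/128,-45/64,-11/16,-5/8,-1/2,0]  = -2943/4096
val_14 [RBRBRRBRRRRRRB]  L=[-1,-3/4,-23/32,-2943/4096]  R=[-1471/2048,-735/1024,-367/512,-183/256,-91/128,-45/64,-11/16,-5/8,-1/2,0]  = -5885/8192
val_15 [RBRBRRBRRRRRRBB]  L=[-1,-3/4,-23/32,-2943/4096,-5885/8192]  R=[-1471/2048,-735/1024,-367/512,-183/256,-91/128,-45/64,-11/16,-5/8,-1/2,0]  = -11769/16384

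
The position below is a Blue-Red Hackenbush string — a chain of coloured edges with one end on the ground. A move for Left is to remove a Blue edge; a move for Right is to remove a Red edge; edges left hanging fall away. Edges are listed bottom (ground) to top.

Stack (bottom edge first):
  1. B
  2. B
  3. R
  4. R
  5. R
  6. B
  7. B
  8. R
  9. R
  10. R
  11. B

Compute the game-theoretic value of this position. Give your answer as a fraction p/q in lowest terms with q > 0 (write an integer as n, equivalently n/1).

step 1: add B to get B; options L={ 0 } R={ (no moves) } = 1
step 2: add B to get BB; options L={ 0; 1 } R={ (no moves) } = 2
step 3: add R to get BBR; options L={ 0; 1 } R={ 2 } = 3/2
step 4: add R to get BBRR; options L={ 0; 1 } R={ 3/2; 2 } = 5/4
step 5: add R to get BBRRR; options L={ 0; 1 } R={ 5/4; 3/2; 2 } = 9/8
step 6: add B to get BBRRRB; options L={ 0; 1; 9/8 } R={ 5/4; 3/2; 2 } = 19/16
step 7: add B to get BBRRRBB; options L={ 0; 1; 9/8; 19/16 } R={ 5/4; 3/2; 2 } = 39/32
step 8: add R to get BBRRRBBR; options L={ 0; 1; 9/8; 19/16 } R={ 39/32; 5/4; 3/2; 2 } = 77/64
step 9: add R to get BBRRRBBRR; options L={ 0; 1; 9/8; 19/16 } R={ 77/64; 39/32; 5/4; 3/2; 2 } = 153/128
step 10: add R to get BBRRRBBRRR; options L={ 0; 1; 9/8; 19/16 } R={ 153/128; 77/64; 39/32; 5/4; 3/2; 2 } = 305/256
step 11: add B to get BBRRRBBRRRB; options L={ 0; 1; 9/8; 19/16; 305/256 } R={ 153/128; 77/64; 39/32; 5/4; 3/2; 2 } = 611/512

611/512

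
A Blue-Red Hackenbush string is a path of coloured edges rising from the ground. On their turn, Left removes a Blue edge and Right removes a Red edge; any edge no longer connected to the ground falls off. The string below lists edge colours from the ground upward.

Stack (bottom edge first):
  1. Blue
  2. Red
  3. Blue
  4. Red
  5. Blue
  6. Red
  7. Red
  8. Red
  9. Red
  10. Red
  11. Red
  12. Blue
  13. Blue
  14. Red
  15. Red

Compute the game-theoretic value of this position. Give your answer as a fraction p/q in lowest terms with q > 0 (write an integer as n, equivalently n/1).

10265/16384

B: Left { 0 }, Right { — } -> simplest 1
BR: Left { 0 }, Right { 1 } -> simplest 1/2
BRB: Left { 0, 1/2 }, Right { 1 } -> simplest 3/4
BRBR: Left { 0, 1/2 }, Right { 3/4, 1 } -> simplest 5/8
BRBRB: Left { 0, 1/2, 5/8 }, Right { 3/4, 1 } -> simplest 11/16
BRBRBR: Left { 0, 1/2, 5/8 }, Right { 11/16, 3/4, 1 } -> simplest 21/32
BRBRBRR: Left { 0, 1/2, 5/8 }, Right { 21/32, 11/16, 3/4, 1 } -> simplest 41/64
BRBRBRRR: Left { 0, 1/2, 5/8 }, Right { 41/64, 21/32, 11/16, 3/4, 1 } -> simplest 81/128
BRBRBRRRR: Left { 0, 1/2, 5/8 }, Right { 81/128, 41/64, 21/32, 11/16, 3/4, 1 } -> simplest 161/256
BRBRBRRRRR: Left { 0, 1/2, 5/8 }, Right { 161/256, 81/128, 41/64, 21/32, 11/16, 3/4, 1 } -> simplest 321/512
BRBRBRRRRRR: Left { 0, 1/2, 5/8 }, Right { 321/512, 161/256, 81/128, 41/64, 21/32, 11/16, 3/4, 1 } -> simplest 641/1024
BRBRBRRRRRRB: Left { 0, 1/2, 5/8, 641/1024 }, Right { 321/512, 161/256, 81/128, 41/64, 21/32, 11/16, 3/4, 1 } -> simplest 1283/2048
BRBRBRRRRRRBB: Left { 0, 1/2, 5/8, 641/1024, 1283/2048 }, Right { 321/512, 161/256, 81/128, 41/64, 21/32, 11/16, 3/4, 1 } -> simplest 2567/4096
BRBRBRRRRRRBBR: Left { 0, 1/2, 5/8, 641/1024, 1283/2048 }, Right { 2567/4096, 321/512, 161/256, 81/128, 41/64, 21/32, 11/16, 3/4, 1 } -> simplest 5133/8192
BRBRBRRRRRRBBRR: Left { 0, 1/2, 5/8, 641/1024, 1283/2048 }, Right { 5133/8192, 2567/4096, 321/512, 161/256, 81/128, 41/64, 21/32, 11/16, 3/4, 1 } -> simplest 10265/16384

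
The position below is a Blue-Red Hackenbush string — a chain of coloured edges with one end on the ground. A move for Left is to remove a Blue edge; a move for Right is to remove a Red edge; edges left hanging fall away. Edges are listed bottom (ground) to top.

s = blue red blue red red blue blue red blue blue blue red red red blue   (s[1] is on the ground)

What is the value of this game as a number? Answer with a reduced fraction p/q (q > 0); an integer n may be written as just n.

9955/16384

Recurse on prefixes of the 15-edge string blue red blue red red blue blue red blue blue blue red red red blue:
b: Left { 0 }, Right { ∅ } so simplest 1
br: Left { 0 }, Right { 1 } so simplest 1/2
brb: Left { 0 1/2 }, Right { 1 } so simplest 3/4
brbr: Left { 0 1/2 }, Right { 3/4 1 } so simplest 5/8
brbrr: Left { 0 1/2 }, Right { 5/8 3/4 1 } so simplest 9/16
brbrrb: Left { 0 1/2 9/16 }, Right { 5/8 3/4 1 } so simplest 19/32
brbrrbb: Left { 0 1/2 9/16 19/32 }, Right { 5/8 3/4 1 } so simplest 39/64
brbrrbbr: Left { 0 1/2 9/16 19/32 }, Right { 39/64 5/8 3/4 1 } so simplest 77/128
brbrrbbrb: Left { 0 1/2 9/16 19/32 77/128 }, Right { 39/64 5/8 3/4 1 } so simplest 155/256
brbrrbbrbb: Left { 0 1/2 9/16 19/32 77/128 155/256 }, Right { 39/64 5/8 3/4 1 } so simplest 311/512
brbrrbbrbbb: Left { 0 1/2 9/16 19/32 77/128 155/256 311/512 }, Right { 39/64 5/8 3/4 1 } so simplest 623/1024
brbrrbbrbbbr: Left { 0 1/2 9/16 19/32 77/128 155/256 311/512 }, Right { 623/1024 39/64 5/8 3/4 1 } so simplest 1245/2048
brbrrbbrbbbrr: Left { 0 1/2 9/16 19/32 77/128 155/256 311/512 }, Right { 1245/2048 623/1024 39/64 5/8 3/4 1 } so simplest 2489/4096
brbrrbbrbbbrrr: Left { 0 1/2 9/16 19/32 77/128 155/256 311/512 }, Right { 2489/4096 1245/2048 623/1024 39/64 5/8 3/4 1 } so simplest 4977/8192
brbrrbbrbbbrrrb: Left { 0 1/2 9/16 19/32 77/128 155/256 311/512 4977/8192 }, Right { 2489/4096 1245/2048 623/1024 39/64 5/8 3/4 1 } so simplest 9955/16384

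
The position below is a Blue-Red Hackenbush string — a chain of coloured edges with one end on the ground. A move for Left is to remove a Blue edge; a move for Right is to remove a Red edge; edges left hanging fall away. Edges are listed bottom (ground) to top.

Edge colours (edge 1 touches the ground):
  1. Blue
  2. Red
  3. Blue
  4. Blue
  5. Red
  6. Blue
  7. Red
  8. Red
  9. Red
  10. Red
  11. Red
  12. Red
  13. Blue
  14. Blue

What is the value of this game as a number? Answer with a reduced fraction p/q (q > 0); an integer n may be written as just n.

6663/8192

Recurse on prefixes of the 14-edge string Blue Red Blue Blue Red Blue Red Red Red Red Red Red Blue Blue:
step 1: add Blue to get B; options L={ 0 } R={ ∅ } => 1
step 2: add Red to get BR; options L={ 0 } R={ 1 } => 1/2
step 3: add Blue to get BRB; options L={ 0, 1/2 } R={ 1 } => 3/4
step 4: add Blue to get BRBB; options L={ 0, 1/2, 3/4 } R={ 1 } => 7/8
step 5: add Red to get BRBBR; options L={ 0, 1/2, 3/4 } R={ 7/8, 1 } => 13/16
step 6: add Blue to get BRBBRB; options L={ 0, 1/2, 3/4, 13/16 } R={ 7/8, 1 } => 27/32
step 7: add Red to get BRBBRBR; options L={ 0, 1/2, 3/4, 13/16 } R={ 27/32, 7/8, 1 } => 53/64
step 8: add Red to get BRBBRBRR; options L={ 0, 1/2, 3/4, 13/16 } R={ 53/64, 27/32, 7/8, 1 } => 105/128
step 9: add Red to get BRBBRBRRR; options L={ 0, 1/2, 3/4, 13/16 } R={ 105/128, 53/64, 27/32, 7/8, 1 } => 209/256
step 10: add Red to get BRBBRBRRRR; options L={ 0, 1/2, 3/4, 13/16 } R={ 209/256, 105/128, 53/64, 27/32, 7/8, 1 } => 417/512
step 11: add Red to get BRBBRBRRRRR; options L={ 0, 1/2, 3/4, 13/16 } R={ 417/512, 209/256, 105/128, 53/64, 27/32, 7/8, 1 } => 833/1024
step 12: add Red to get BRBBRBRRRRRR; options L={ 0, 1/2, 3/4, 13/16 } R={ 833/1024, 417/512, 209/256, 105/128, 53/64, 27/32, 7/8, 1 } => 1665/2048
step 13: add Blue to get BRBBRBRRRRRRB; options L={ 0, 1/2, 3/4, 13/16, 1665/2048 } R={ 833/1024, 417/512, 209/256, 105/128, 53/64, 27/32, 7/8, 1 } => 3331/4096
step 14: add Blue to get BRBBRBRRRRRRBB; options L={ 0, 1/2, 3/4, 13/16, 1665/2048, 3331/4096 } R={ 833/1024, 417/512, 209/256, 105/128, 53/64, 27/32, 7/8, 1 } => 6663/8192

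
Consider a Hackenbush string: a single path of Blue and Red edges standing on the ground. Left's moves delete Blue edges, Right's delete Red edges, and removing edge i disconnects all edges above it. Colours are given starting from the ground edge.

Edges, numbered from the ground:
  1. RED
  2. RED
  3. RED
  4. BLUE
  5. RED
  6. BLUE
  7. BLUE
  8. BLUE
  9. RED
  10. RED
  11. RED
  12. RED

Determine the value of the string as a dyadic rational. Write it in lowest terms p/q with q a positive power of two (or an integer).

value_1 [R]  L=[]  R=[0]  => -1
value_2 [RR]  L=[]  R=[-1, 0]  => -2
value_3 [RRR]  L=[]  R=[-2, -1, 0]  => -3
value_4 [RRRB]  L=[-3]  R=[-2, -1, 0]  => -5/2
value_5 [RRRBR]  L=[-3]  R=[-5/2, -2, -1, 0]  => -11/4
value_6 [RRRBRB]  L=[-3, -11/4]  R=[-5/2, -2, -1, 0]  => -21/8
value_7 [RRRBRBB]  L=[-3, -11/4, -21/8]  R=[-5/2, -2, -1, 0]  => -41/16
value_8 [RRRBRBBB]  L=[-3, -11/4, -21/8, -41/16]  R=[-5/2, -2, -1, 0]  => -81/32
value_9 [RRRBRBBBR]  L=[-3, -11/4, -21/8, -41/16]  R=[-81/32, -5/2, -2, -1, 0]  => -163/64
value_10 [RRRBRBBBRR]  L=[-3, -11/4, -21/8, -41/16]  R=[-163/64, -81/32, -5/2, -2, -1, 0]  => -327/128
value_11 [RRRBRBBBRRR]  L=[-3, -11/4, -21/8, -41/16]  R=[-327/128, -163/64, -81/32, -5/2, -2, -1, 0]  => -655/256
value_12 [RRRBRBBBRRRR]  L=[-3, -11/4, -21/8, -41/16]  R=[-655/256, -327/128, -163/64, -81/32, -5/2, -2, -1, 0]  => -1311/512

-1311/512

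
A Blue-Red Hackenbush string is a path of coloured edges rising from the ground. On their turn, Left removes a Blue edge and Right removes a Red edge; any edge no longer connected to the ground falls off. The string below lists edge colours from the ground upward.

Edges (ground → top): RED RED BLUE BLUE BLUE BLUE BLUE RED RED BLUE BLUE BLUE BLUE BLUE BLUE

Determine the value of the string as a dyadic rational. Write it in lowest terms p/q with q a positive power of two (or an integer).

1 of 15 · R · max L −∞ · min R 0 so -1
2 of 15 · RR · max L −∞ · min R -1 so -2
3 of 15 · RRB · max L -2 · min R -1 so -3/2
4 of 15 · RRBB · max L -3/2 · min R -1 so -5/4
5 of 15 · RRBBB · max L -5/4 · min R -1 so -9/8
6 of 15 · RRBBBB · max L -9/8 · min R -1 so -17/16
7 of 15 · RRBBBBB · max L -17/16 · min R -1 so -33/32
8 of 15 · RRBBBBBR · max L -17/16 · min R -33/32 so -67/64
9 of 15 · RRBBBBBRR · max L -17/16 · min R -67/64 so -135/128
10 of 15 · RRBBBBBRRB · max L -135/128 · min R -67/64 so -269/256
11 of 15 · RRBBBBBRRBB · max L -269/256 · min R -67/64 so -537/512
12 of 15 · RRBBBBBRRBBB · max L -537/512 · min R -67/64 so -1073/1024
13 of 15 · RRBBBBBRRBBBB · max L -1073/1024 · min R -67/64 so -2145/2048
14 of 15 · RRBBBBBRRBBBBB · max L -2145/2048 · min R -67/64 so -4289/4096
15 of 15 · RRBBBBBRRBBBBBB · max L -4289/4096 · min R -67/64 so -8577/8192

-8577/8192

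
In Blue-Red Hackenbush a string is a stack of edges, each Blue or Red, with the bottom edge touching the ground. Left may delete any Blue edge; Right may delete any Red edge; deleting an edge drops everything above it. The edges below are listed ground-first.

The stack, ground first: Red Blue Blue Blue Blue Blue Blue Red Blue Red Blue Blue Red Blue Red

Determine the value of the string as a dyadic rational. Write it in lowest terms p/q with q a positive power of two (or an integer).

Prefix values for Red Blue Blue Blue Blue Blue Blue Red Blue Red Blue Blue Red Blue Red via {L|R} + simplicity:
step 1: add Red to get R; options L={ · } R={ 0 } => -1
step 2: add Blue to get RB; options L={ -1 } R={ 0 } => -1/2
step 3: add Blue to get RBB; options L={ -1,-1/2 } R={ 0 } => -1/4
step 4: add Blue to get RBBB; options L={ -1,-1/2,-1/4 } R={ 0 } => -1/8
step 5: add Blue to get RBBBB; options L={ -1,-1/2,-1/4,-1/8 } R={ 0 } => -1/16
step 6: add Blue to get RBBBBB; options L={ -1,-1/2,-1/4,-1/8,-1/16 } R={ 0 } => -1/32
step 7: add Blue to get RBBBBBB; options L={ -1,-1/2,-1/4,-1/8,-1/16,-1/32 } R={ 0 } => -1/64
step 8: add Red to get RBBBBBBR; options L={ -1,-1/2,-1/4,-1/8,-1/16,-1/32 } R={ -1/64,0 } => -3/128
step 9: add Blue to get RBBBBBBRB; options L={ -1,-1/2,-1/4,-1/8,-1/16,-1/32,-3/128 } R={ -1/64,0 } => -5/256
step 10: add Red to get RBBBBBBRBR; options L={ -1,-1/2,-1/4,-1/8,-1/16,-1/32,-3/128 } R={ -5/256,-1/64,0 } => -11/512
step 11: add Blue to get RBBBBBBRBRB; options L={ -1,-1/2,-1/4,-1/8,-1/16,-1/32,-3/128,-11/512 } R={ -5/256,-1/64,0 } => -21/1024
step 12: add Blue to get RBBBBBBRBRBB; options L={ -1,-1/2,-1/4,-1/8,-1/16,-1/32,-3/128,-11/512,-21/1024 } R={ -5/256,-1/64,0 } => -41/2048
step 13: add Red to get RBBBBBBRBRBBR; options L={ -1,-1/2,-1/4,-1/8,-1/16,-1/32,-3/128,-11/512,-21/1024 } R={ -41/2048,-5/256,-1/64,0 } => -83/4096
step 14: add Blue to get RBBBBBBRBRBBRB; options L={ -1,-1/2,-1/4,-1/8,-1/16,-1/32,-3/128,-11/512,-21/1024,-83/4096 } R={ -41/2048,-5/256,-1/64,0 } => -165/8192
step 15: add Red to get RBBBBBBRBRBBRBR; options L={ -1,-1/2,-1/4,-1/8,-1/16,-1/32,-3/128,-11/512,-21/1024,-83/4096 } R={ -165/8192,-41/2048,-5/256,-1/64,0 } => -331/16384

-331/16384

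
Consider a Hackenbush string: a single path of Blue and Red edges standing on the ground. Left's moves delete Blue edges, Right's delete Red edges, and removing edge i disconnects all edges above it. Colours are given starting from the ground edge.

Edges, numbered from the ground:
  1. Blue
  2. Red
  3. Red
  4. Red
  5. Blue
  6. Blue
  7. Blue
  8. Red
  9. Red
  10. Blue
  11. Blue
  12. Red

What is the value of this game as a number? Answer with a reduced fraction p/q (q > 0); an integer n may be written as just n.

461/2048

G_1 [B]  L=[0]  R=[·]  => 1
G_2 [BR]  L=[0]  R=[1]  => 1/2
G_3 [BRR]  L=[0]  R=[1/2; 1]  => 1/4
G_4 [BRRR]  L=[0]  R=[1/4; 1/2; 1]  => 1/8
G_5 [BRRRB]  L=[0; 1/8]  R=[1/4; 1/2; 1]  => 3/16
G_6 [BRRRBB]  L=[0; 1/8; 3/16]  R=[1/4; 1/2; 1]  => 7/32
G_7 [BRRRBBB]  L=[0; 1/8; 3/16; 7/32]  R=[1/4; 1/2; 1]  => 15/64
G_8 [BRRRBBBR]  L=[0; 1/8; 3/16; 7/32]  R=[15/64; 1/4; 1/2; 1]  => 29/128
G_9 [BRRRBBBRR]  L=[0; 1/8; 3/16; 7/32]  R=[29/128; 15/64; 1/4; 1/2; 1]  => 57/256
G_10 [BRRRBBBRRB]  L=[0; 1/8; 3/16; 7/32; 57/256]  R=[29/128; 15/64; 1/4; 1/2; 1]  => 115/512
G_11 [BRRRBBBRRBB]  L=[0; 1/8; 3/16; 7/32; 57/256; 115/512]  R=[29/128; 15/64; 1/4; 1/2; 1]  => 231/1024
G_12 [BRRRBBBRRBBR]  L=[0; 1/8; 3/16; 7/32; 57/256; 115/512]  R=[231/1024; 29/128; 15/64; 1/4; 1/2; 1]  => 461/2048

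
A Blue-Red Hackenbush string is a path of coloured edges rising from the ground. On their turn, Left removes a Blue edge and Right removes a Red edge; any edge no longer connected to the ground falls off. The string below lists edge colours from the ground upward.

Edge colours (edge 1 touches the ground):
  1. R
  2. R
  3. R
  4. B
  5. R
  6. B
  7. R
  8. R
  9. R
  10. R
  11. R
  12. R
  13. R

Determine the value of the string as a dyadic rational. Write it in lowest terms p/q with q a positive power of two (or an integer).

Recurse on prefixes of the 13-edge string R R R B R B R R R R R R R:
value(R) = { none | 0 } ⇒ -1
value(RR) = { none | -1; 0 } ⇒ -2
value(RRR) = { none | -2; -1; 0 } ⇒ -3
value(RRRB) = { -3 | -2; -1; 0 } ⇒ -5/2
value(RRRBR) = { -3 | -5/2; -2; -1; 0 } ⇒ -11/4
value(RRRBRB) = { -3; -11/4 | -5/2; -2; -1; 0 } ⇒ -21/8
value(RRRBRBR) = { -3; -11/4 | -21/8; -5/2; -2; -1; 0 } ⇒ -43/16
value(RRRBRBRR) = { -3; -11/4 | -43/16; -21/8; -5/2; -2; -1; 0 } ⇒ -87/32
value(RRRBRBRRR) = { -3; -11/4 | -87/32; -43/16; -21/8; -5/2; -2; -1; 0 } ⇒ -175/64
value(RRRBRBRRRR) = { -3; -11/4 | -175/64; -87/32; -43/16; -21/8; -5/2; -2; -1; 0 } ⇒ -351/128
value(RRRBRBRRRRR) = { -3; -11/4 | -351/128; -175/64; -87/32; -43/16; -21/8; -5/2; -2; -1; 0 } ⇒ -703/256
value(RRRBRBRRRRRR) = { -3; -11/4 | -703/256; -351/128; -175/64; -87/32; -43/16; -21/8; -5/2; -2; -1; 0 } ⇒ -1407/512
value(RRRBRBRRRRRRR) = { -3; -11/4 | -1407/512; -703/256; -351/128; -175/64; -87/32; -43/16; -21/8; -5/2; -2; -1; 0 } ⇒ -2815/1024

-2815/1024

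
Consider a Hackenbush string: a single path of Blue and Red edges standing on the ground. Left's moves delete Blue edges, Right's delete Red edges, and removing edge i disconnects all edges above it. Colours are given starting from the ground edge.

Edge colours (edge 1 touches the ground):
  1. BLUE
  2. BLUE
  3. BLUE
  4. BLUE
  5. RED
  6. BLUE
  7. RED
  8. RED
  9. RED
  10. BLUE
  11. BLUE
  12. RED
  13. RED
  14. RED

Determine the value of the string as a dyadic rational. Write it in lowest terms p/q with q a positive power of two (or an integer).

step 1: add BLUE to get B; options L={ 0 } R={ — } gives 1
step 2: add BLUE to get BB; options L={ 0 1 } R={ — } gives 2
step 3: add BLUE to get BBB; options L={ 0 1 2 } R={ — } gives 3
step 4: add BLUE to get BBBB; options L={ 0 1 2 3 } R={ — } gives 4
step 5: add RED to get BBBBR; options L={ 0 1 2 3 } R={ 4 } gives 7/2
step 6: add BLUE to get BBBBRB; options L={ 0 1 2 3 7/2 } R={ 4 } gives 15/4
step 7: add RED to get BBBBRBR; options L={ 0 1 2 3 7/2 } R={ 15/4 4 } gives 29/8
step 8: add RED to get BBBBRBRR; options L={ 0 1 2 3 7/2 } R={ 29/8 15/4 4 } gives 57/16
step 9: add RED to get BBBBRBRRR; options L={ 0 1 2 3 7/2 } R={ 57/16 29/8 15/4 4 } gives 113/32
step 10: add BLUE to get BBBBRBRRRB; options L={ 0 1 2 3 7/2 113/32 } R={ 57/16 29/8 15/4 4 } gives 227/64
step 11: add BLUE to get BBBBRBRRRBB; options L={ 0 1 2 3 7/2 113/32 227/64 } R={ 57/16 29/8 15/4 4 } gives 455/128
step 12: add RED to get BBBBRBRRRBBR; options L={ 0 1 2 3 7/2 113/32 227/64 } R={ 455/128 57/16 29/8 15/4 4 } gives 909/256
step 13: add RED to get BBBBRBRRRBBRR; options L={ 0 1 2 3 7/2 113/32 227/64 } R={ 909/256 455/128 57/16 29/8 15/4 4 } gives 1817/512
step 14: add RED to get BBBBRBRRRBBRRR; options L={ 0 1 2 3 7/2 113/32 227/64 } R={ 1817/512 909/256 455/128 57/16 29/8 15/4 4 } gives 3633/1024

3633/1024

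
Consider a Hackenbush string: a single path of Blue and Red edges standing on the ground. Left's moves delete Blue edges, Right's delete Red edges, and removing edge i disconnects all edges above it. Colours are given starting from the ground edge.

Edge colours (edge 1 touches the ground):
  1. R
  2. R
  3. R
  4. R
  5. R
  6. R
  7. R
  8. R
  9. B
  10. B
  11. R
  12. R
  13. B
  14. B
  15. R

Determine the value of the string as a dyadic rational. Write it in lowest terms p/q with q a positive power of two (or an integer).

-947/128

Prefix values for R R R R R R R R B B R R B B R via {L|R} + simplicity:
g(R) = { none | 0 } — -1
g(RR) = { none | -1; 0 } — -2
g(RRR) = { none | -2; -1; 0 } — -3
g(RRRR) = { none | -3; -2; -1; 0 } — -4
g(RRRRR) = { none | -4; -3; -2; -1; 0 } — -5
g(RRRRRR) = { none | -5; -4; -3; -2; -1; 0 } — -6
g(RRRRRRR) = { none | -6; -5; -4; -3; -2; -1; 0 } — -7
g(RRRRRRRR) = { none | -7; -6; -5; -4; -3; -2; -1; 0 } — -8
g(RRRRRRRRB) = { -8 | -7; -6; -5; -4; -3; -2; -1; 0 } — -15/2
g(RRRRRRRRBB) = { -8; -15/2 | -7; -6; -5; -4; -3; -2; -1; 0 } — -29/4
g(RRRRRRRRBBR) = { -8; -15/2 | -29/4; -7; -6; -5; -4; -3; -2; -1; 0 } — -59/8
g(RRRRRRRRBBRR) = { -8; -15/2 | -59/8; -29/4; -7; -6; -5; -4; -3; -2; -1; 0 } — -119/16
g(RRRRRRRRBBRRB) = { -8; -15/2; -119/16 | -59/8; -29/4; -7; -6; -5; -4; -3; -2; -1; 0 } — -237/32
g(RRRRRRRRBBRRBB) = { -8; -15/2; -119/16; -237/32 | -59/8; -29/4; -7; -6; -5; -4; -3; -2; -1; 0 } — -473/64
g(RRRRRRRRBBRRBBR) = { -8; -15/2; -119/16; -237/32 | -473/64; -59/8; -29/4; -7; -6; -5; -4; -3; -2; -1; 0 } — -947/128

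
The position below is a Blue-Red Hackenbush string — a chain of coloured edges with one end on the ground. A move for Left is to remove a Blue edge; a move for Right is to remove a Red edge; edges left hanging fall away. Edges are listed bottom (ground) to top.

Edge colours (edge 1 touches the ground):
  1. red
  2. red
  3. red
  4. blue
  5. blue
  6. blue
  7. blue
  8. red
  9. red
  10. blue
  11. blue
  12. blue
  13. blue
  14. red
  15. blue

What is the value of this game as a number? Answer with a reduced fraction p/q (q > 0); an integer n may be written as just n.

-8581/4096

Build val(s[:k]) for k = 1..15, string s = red red red blue blue blue blue red red blue blue blue blue red blue.
r: Left { — }, Right { 0 } = simplest -1
rr: Left { — }, Right { -1,0 } = simplest -2
rrr: Left { — }, Right { -2,-1,0 } = simplest -3
rrrb: Left { -3 }, Right { -2,-1,0 } = simplest -5/2
rrrbb: Left { -3,-5/2 }, Right { -2,-1,0 } = simplest -9/4
rrrbbb: Left { -3,-5/2,-9/4 }, Right { -2,-1,0 } = simplest -17/8
rrrbbbb: Left { -3,-5/2,-9/4,-17/8 }, Right { -2,-1,0 } = simplest -33/16
rrrbbbbr: Left { -3,-5/2,-9/4,-17/8 }, Right { -33/16,-2,-1,0 } = simplest -67/32
rrrbbbbrr: Left { -3,-5/2,-9/4,-17/8 }, Right { -67/32,-33/16,-2,-1,0 } = simplest -135/64
rrrbbbbrrb: Left { -3,-5/2,-9/4,-17/8,-135/64 }, Right { -67/32,-33/16,-2,-1,0 } = simplest -269/128
rrrbbbbrrbb: Left { -3,-5/2,-9/4,-17/8,-135/64,-269/128 }, Right { -67/32,-33/16,-2,-1,0 } = simplest -537/256
rrrbbbbrrbbb: Left { -3,-5/2,-9/4,-17/8,-135/64,-269/128,-537/256 }, Right { -67/32,-33/16,-2,-1,0 } = simplest -1073/512
rrrbbbbrrbbbb: Left { -3,-5/2,-9/4,-17/8,-135/64,-269/128,-537/256,-1073/512 }, Right { -67/32,-33/16,-2,-1,0 } = simplest -2145/1024
rrrbbbbrrbbbbr: Left { -3,-5/2,-9/4,-17/8,-135/64,-269/128,-537/256,-1073/512 }, Right { -2145/1024,-67/32,-33/16,-2,-1,0 } = simplest -4291/2048
rrrbbbbrrbbbbrb: Left { -3,-5/2,-9/4,-17/8,-135/64,-269/128,-537/256,-1073/512,-4291/2048 }, Right { -2145/1024,-67/32,-33/16,-2,-1,0 } = simplest -8581/4096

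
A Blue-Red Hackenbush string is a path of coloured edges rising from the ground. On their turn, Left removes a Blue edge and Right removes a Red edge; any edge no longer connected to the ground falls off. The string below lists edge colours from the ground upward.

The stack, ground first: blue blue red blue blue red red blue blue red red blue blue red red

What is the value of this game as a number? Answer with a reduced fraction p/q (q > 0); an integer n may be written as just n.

Recurse on prefixes of the 15-edge string blue blue red blue blue red red blue blue red red blue blue red red:
step 1: add blue to get b; options L={ 0 } R={ — } gives 1
step 2: add blue to get bb; options L={ 0; 1 } R={ — } gives 2
step 3: add red to get bbr; options L={ 0; 1 } R={ 2 } gives 3/2
step 4: add blue to get bbrb; options L={ 0; 1; 3/2 } R={ 2 } gives 7/4
step 5: add blue to get bbrbb; options L={ 0; 1; 3/2; 7/4 } R={ 2 } gives 15/8
step 6: add red to get bbrbbr; options L={ 0; 1; 3/2; 7/4 } R={ 15/8; 2 } gives 29/16
step 7: add red to get bbrbbrr; options L={ 0; 1; 3/2; 7/4 } R={ 29/16; 15/8; 2 } gives 57/32
step 8: add blue to get bbrbbrrb; options L={ 0; 1; 3/2; 7/4; 57/32 } R={ 29/16; 15/8; 2 } gives 115/64
step 9: add blue to get bbrbbrrbb; options L={ 0; 1; 3/2; 7/4; 57/32; 115/64 } R={ 29/16; 15/8; 2 } gives 231/128
step 10: add red to get bbrbbrrbbr; options L={ 0; 1; 3/2; 7/4; 57/32; 115/64 } R={ 231/128; 29/16; 15/8; 2 } gives 461/256
step 11: add red to get bbrbbrrbbrr; options L={ 0; 1; 3/2; 7/4; 57/32; 115/64 } R={ 461/256; 231/128; 29/16; 15/8; 2 } gives 921/512
step 12: add blue to get bbrbbrrbbrrb; options L={ 0; 1; 3/2; 7/4; 57/32; 115/64; 921/512 } R={ 461/256; 231/128; 29/16; 15/8; 2 } gives 1843/1024
step 13: add blue to get bbrbbrrbbrrbb; options L={ 0; 1; 3/2; 7/4; 57/32; 115/64; 921/512; 1843/1024 } R={ 461/256; 231/128; 29/16; 15/8; 2 } gives 3687/2048
step 14: add red to get bbrbbrrbbrrbbr; options L={ 0; 1; 3/2; 7/4; 57/32; 115/64; 921/512; 1843/1024 } R={ 3687/2048; 461/256; 231/128; 29/16; 15/8; 2 } gives 7373/4096
step 15: add red to get bbrbbrrbbrrbbrr; options L={ 0; 1; 3/2; 7/4; 57/32; 115/64; 921/512; 1843/1024 } R={ 7373/4096; 3687/2048; 461/256; 231/128; 29/16; 15/8; 2 } gives 14745/8192

14745/8192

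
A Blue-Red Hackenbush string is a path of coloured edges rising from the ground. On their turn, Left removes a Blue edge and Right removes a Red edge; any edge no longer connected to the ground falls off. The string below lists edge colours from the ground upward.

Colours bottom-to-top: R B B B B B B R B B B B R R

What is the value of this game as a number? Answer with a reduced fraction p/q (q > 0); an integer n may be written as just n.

-135/8192

Recurse on prefixes of the 14-edge string R B B B B B B R B B B B R R:
R: Left { · }, Right { 0 } so simplest -1
RB: Left { -1 }, Right { 0 } so simplest -1/2
RBB: Left { -1,-1/2 }, Right { 0 } so simplest -1/4
RBBB: Left { -1,-1/2,-1/4 }, Right { 0 } so simplest -1/8
RBBBB: Left { -1,-1/2,-1/4,-1/8 }, Right { 0 } so simplest -1/16
RBBBBB: Left { -1,-1/2,-1/4,-1/8,-1/16 }, Right { 0 } so simplest -1/32
RBBBBBB: Left { -1,-1/2,-1/4,-1/8,-1/16,-1/32 }, Right { 0 } so simplest -1/64
RBBBBBBR: Left { -1,-1/2,-1/4,-1/8,-1/16,-1/32 }, Right { -1/64,0 } so simplest -3/128
RBBBBBBRB: Left { -1,-1/2,-1/4,-1/8,-1/16,-1/32,-3/128 }, Right { -1/64,0 } so simplest -5/256
RBBBBBBRBB: Left { -1,-1/2,-1/4,-1/8,-1/16,-1/32,-3/128,-5/256 }, Right { -1/64,0 } so simplest -9/512
RBBBBBBRBBB: Left { -1,-1/2,-1/4,-1/8,-1/16,-1/32,-3/128,-5/256,-9/512 }, Right { -1/64,0 } so simplest -17/1024
RBBBBBBRBBBB: Left { -1,-1/2,-1/4,-1/8,-1/16,-1/32,-3/128,-5/256,-9/512,-17/1024 }, Right { -1/64,0 } so simplest -33/2048
RBBBBBBRBBBBR: Left { -1,-1/2,-1/4,-1/8,-1/16,-1/32,-3/128,-5/256,-9/512,-17/1024 }, Right { -33/2048,-1/64,0 } so simplest -67/4096
RBBBBBBRBBBBRR: Left { -1,-1/2,-1/4,-1/8,-1/16,-1/32,-3/128,-5/256,-9/512,-17/1024 }, Right { -67/4096,-33/2048,-1/64,0 } so simplest -135/8192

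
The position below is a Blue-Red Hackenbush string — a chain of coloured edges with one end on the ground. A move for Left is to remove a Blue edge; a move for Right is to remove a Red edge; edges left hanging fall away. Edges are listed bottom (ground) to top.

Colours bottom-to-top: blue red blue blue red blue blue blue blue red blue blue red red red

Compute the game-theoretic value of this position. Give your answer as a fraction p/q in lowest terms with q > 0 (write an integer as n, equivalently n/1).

edge 1 of 15 (blue): { 0 |  } ⇒ 1
edge 2 of 15 (red): { 0 | 1 } ⇒ 1/2
edge 3 of 15 (blue): { 0,1/2 | 1 } ⇒ 3/4
edge 4 of 15 (blue): { 0,1/2,3/4 | 1 } ⇒ 7/8
edge 5 of 15 (red): { 0,1/2,3/4 | 7/8,1 } ⇒ 13/16
edge 6 of 15 (blue): { 0,1/2,3/4,13/16 | 7/8,1 } ⇒ 27/32
edge 7 of 15 (blue): { 0,1/2,3/4,13/16,27/32 | 7/8,1 } ⇒ 55/64
edge 8 of 15 (blue): { 0,1/2,3/4,13/16,27/32,55/64 | 7/8,1 } ⇒ 111/128
edge 9 of 15 (blue): { 0,1/2,3/4,13/16,27/32,55/64,111/128 | 7/8,1 } ⇒ 223/256
edge 10 of 15 (red): { 0,1/2,3/4,13/16,27/32,55/64,111/128 | 223/256,7/8,1 } ⇒ 445/512
edge 11 of 15 (blue): { 0,1/2,3/4,13/16,27/32,55/64,111/128,445/512 | 223/256,7/8,1 } ⇒ 891/1024
edge 12 of 15 (blue): { 0,1/2,3/4,13/16,27/32,55/64,111/128,445/512,891/1024 | 223/256,7/8,1 } ⇒ 1783/2048
edge 13 of 15 (red): { 0,1/2,3/4,13/16,27/32,55/64,111/128,445/512,891/1024 | 1783/2048,223/256,7/8,1 } ⇒ 3565/4096
edge 14 of 15 (red): { 0,1/2,3/4,13/16,27/32,55/64,111/128,445/512,891/1024 | 3565/4096,1783/2048,223/256,7/8,1 } ⇒ 7129/8192
edge 15 of 15 (red): { 0,1/2,3/4,13/16,27/32,55/64,111/128,445/512,891/1024 | 7129/8192,3565/4096,1783/2048,223/256,7/8,1 } ⇒ 14257/16384

14257/16384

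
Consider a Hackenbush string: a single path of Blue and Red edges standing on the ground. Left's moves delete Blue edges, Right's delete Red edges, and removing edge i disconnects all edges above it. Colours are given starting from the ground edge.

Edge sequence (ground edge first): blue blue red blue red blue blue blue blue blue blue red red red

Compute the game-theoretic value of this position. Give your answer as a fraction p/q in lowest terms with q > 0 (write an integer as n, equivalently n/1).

b: Left { 0 }, Right {  } -> simplest 1
bb: Left { 0,1 }, Right {  } -> simplest 2
bbr: Left { 0,1 }, Right { 2 } -> simplest 3/2
bbrb: Left { 0,1,3/2 }, Right { 2 } -> simplest 7/4
bbrbr: Left { 0,1,3/2 }, Right { 7/4,2 } -> simplest 13/8
bbrbrb: Left { 0,1,3/2,13/8 }, Right { 7/4,2 } -> simplest 27/16
bbrbrbb: Left { 0,1,3/2,13/8,27/16 }, Right { 7/4,2 } -> simplest 55/32
bbrbrbbb: Left { 0,1,3/2,13/8,27/16,55/32 }, Right { 7/4,2 } -> simplest 111/64
bbrbrbbbb: Left { 0,1,3/2,13/8,27/16,55/32,111/64 }, Right { 7/4,2 } -> simplest 223/128
bbrbrbbbbb: Left { 0,1,3/2,13/8,27/16,55/32,111/64,223/128 }, Right { 7/4,2 } -> simplest 447/256
bbrbrbbbbbb: Left { 0,1,3/2,13/8,27/16,55/32,111/64,223/128,447/256 }, Right { 7/4,2 } -> simplest 895/512
bbrbrbbbbbbr: Left { 0,1,3/2,13/8,27/16,55/32,111/64,223/128,447/256 }, Right { 895/512,7/4,2 } -> simplest 1789/1024
bbrbrbbbbbbrr: Left { 0,1,3/2,13/8,27/16,55/32,111/64,223/128,447/256 }, Right { 1789/1024,895/512,7/4,2 } -> simplest 3577/2048
bbrbrbbbbbbrrr: Left { 0,1,3/2,13/8,27/16,55/32,111/64,223/128,447/256 }, Right { 3577/2048,1789/1024,895/512,7/4,2 } -> simplest 7153/4096

7153/4096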